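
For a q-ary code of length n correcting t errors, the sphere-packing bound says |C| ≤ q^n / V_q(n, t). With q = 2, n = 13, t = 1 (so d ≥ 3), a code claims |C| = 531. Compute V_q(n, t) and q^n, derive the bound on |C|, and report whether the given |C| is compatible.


V_q(n, t) = 14, q^n = 8192, Hamming bound = 585, |C| = 531 ≤ bound (satisfied).

Step 1: Compute V_q(n, t) = Σ_{j=0}^1 C(n, j) (q−1)^j.
  j = 0: C(13,0)·(1)^0 = 1·1 = 1.
  j = 1: C(13,1)·(1)^1 = 13·1 = 13.
  V_q(n, t) = 1 + 13 = 14.
Step 2: q^n = 2^13 = 8192.
Step 3: Hamming bound ⌊q^n / V_q(n,t)⌋ = ⌊8192/14⌋ = 585.
Step 4: Compare |C| = 531 to 585: satisfied.
The claimed |C| lies below the Hamming bound.


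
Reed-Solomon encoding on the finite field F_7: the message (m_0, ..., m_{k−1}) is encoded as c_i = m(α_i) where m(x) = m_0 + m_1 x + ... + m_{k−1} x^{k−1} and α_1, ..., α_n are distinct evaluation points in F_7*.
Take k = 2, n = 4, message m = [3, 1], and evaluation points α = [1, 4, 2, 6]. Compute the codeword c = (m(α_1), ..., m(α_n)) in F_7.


c = [4, 0, 5, 2]

Message polynomial: m(x) = 3 + 1·x (mod 7).
For each evaluation point α_i, compute m(α_i) mod 7:
  α_1 = 1: Horner steps 1 → 4, so m(1) = 4.
  α_2 = 4: Horner steps 1 → 0, so m(4) = 0.
  α_3 = 2: Horner steps 1 → 5, so m(2) = 5.
  α_4 = 6: Horner steps 1 → 2, so m(6) = 2.
Codeword c = [4, 0, 5, 2] ∈ F_7^4.


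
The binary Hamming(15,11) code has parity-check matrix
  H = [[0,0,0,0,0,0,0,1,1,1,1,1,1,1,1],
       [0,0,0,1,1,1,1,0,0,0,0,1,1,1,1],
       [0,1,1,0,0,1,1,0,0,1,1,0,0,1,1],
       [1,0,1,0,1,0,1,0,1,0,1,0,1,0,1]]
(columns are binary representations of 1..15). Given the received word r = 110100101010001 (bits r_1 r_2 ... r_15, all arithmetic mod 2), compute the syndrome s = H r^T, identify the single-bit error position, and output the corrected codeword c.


s = (1, 1, 0, 1)^T, error position = 13, corrected codeword c = 110100101010101

Compute s = H r^T mod 2 one row at a time:
  s_1 = 0 + 1 + 0 + 1 + 0 + 0 + 0 + 1 = 3 ≡ 1 (mod 2).
  s_2 = 1 + 0 + 0 + 1 + 0 + 0 + 0 + 1 = 3 ≡ 1 (mod 2).
  s_3 = 1 + 0 + 0 + 1 + 0 + 1 + 0 + 1 = 4 ≡ 0 (mod 2).
  s_4 = 1 + 0 + 0 + 1 + 1 + 1 + 0 + 1 = 5 ≡ 1 (mod 2).
s = (1, 1, 0, 1)^T — this equals column 13 of H (binary 1101), so error is at position 13.
Correct: flip bit 13 of r = 110100101010001 to get c = 110100101010101.


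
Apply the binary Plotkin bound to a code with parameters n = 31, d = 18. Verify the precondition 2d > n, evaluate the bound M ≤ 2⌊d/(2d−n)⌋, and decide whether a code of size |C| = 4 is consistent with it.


Plotkin bound M ≤ 6; given |C| = 4 ≤ bound (satisfied).

Check applicability: 2d = 36, n = 31.
2d − n = 5 > 0, so Plotkin applies.
Compute d/(2d−n) = 18/5 ≈ 3.6000.
⌊d/(2d−n)⌋ = 3.
Plotkin bound: M ≤ 2·3 = 6.
Given |C| = 4, check: satisfied.
This |C| is below the Plotkin bound.


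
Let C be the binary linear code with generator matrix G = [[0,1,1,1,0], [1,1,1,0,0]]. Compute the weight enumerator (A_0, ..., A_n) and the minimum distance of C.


Weight distribution: A_0 = 1, A_2 = 1, A_3 = 2. Minimum distance d = 2.

Enumerate all 2^2 = 4 messages m ∈ F_2^2.
For each, compute codeword c = mG in F_2^5, then tally its weight.
  m = 00 → c = 00000, weight = 0.
  m = 10 → c = 01110, weight = 3.
  m = 01 → c = 11100, weight = 3.
  m = 11 → c = 10010, weight = 2.
Tally weights:
  weight 0: 1 codewords.
  weight 2: 1 codewords.
  weight 3: 2 codewords.
Minimum distance d = smallest w > 0 with A_w > 0 = 2.
Sanity: Σ A_w = 4 = 2^2 = 4 ✓.


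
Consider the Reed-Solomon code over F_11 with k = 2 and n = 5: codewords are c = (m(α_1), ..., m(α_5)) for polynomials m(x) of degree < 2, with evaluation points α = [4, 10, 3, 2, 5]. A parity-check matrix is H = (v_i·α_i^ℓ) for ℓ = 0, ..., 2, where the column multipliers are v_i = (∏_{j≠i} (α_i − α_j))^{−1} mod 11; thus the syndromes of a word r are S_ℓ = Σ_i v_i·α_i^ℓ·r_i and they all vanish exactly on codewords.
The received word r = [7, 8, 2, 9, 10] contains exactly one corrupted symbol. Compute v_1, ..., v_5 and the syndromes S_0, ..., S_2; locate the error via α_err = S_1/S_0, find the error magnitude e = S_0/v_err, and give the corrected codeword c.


S = (1, 4, 5), error at position 1, error magnitude e = 1, c = [6, 8, 2, 9, 10].

Step 1: column multipliers v_i = (∏_{j≠i}(α_i − α_j))^{−1} mod 11.
  i = 1 (α = 4): (4−10)(4−3)(4−2)(4−5) = (−6)·1·2·(−1) = 12 ≡ 1, so v_1 = 1^{−1} = 1 (mod 11).
  i = 2 (α = 10): (10−4)(10−3)(10−2)(10−5) = 6·7·8·5 = 1680 ≡ 8, so v_2 = 8^{−1} = 7 (mod 11).
  i = 3 (α = 3): (3−4)(3−10)(3−2)(3−5) = (−1)·(−7)·1·(−2) = −14 ≡ 8, so v_3 = 8^{−1} = 7 (mod 11).
  i = 4 (α = 2): (2−4)(2−10)(2−3)(2−5) = (−2)·(−8)·(−1)·(−3) = 48 ≡ 4, so v_4 = 4^{−1} = 3 (mod 11).
  i = 5 (α = 5): (5−4)(5−10)(5−3)(5−2) = 1·(−5)·2·3 = −30 ≡ 3, so v_5 = 3^{−1} = 4 (mod 11).
  v = [1, 7, 7, 3, 4].
Step 2: syndromes of r = [7, 8, 2, 9, 10] (all sums mod 11).
  S_0 = Σ v_i r_i = 1·7 + 7·8 + 7·2 + 3·9 + 4·10 = 144 ≡ 1.
  S_1 = Σ v_i α_i r_i = 1·4·7 + 7·10·8 + 7·3·2 + 3·2·9 + 4·5·10 = 884 ≡ 4.
  α_i^2 mod 11 = [5, 1, 9, 4, 3].
  S_2 = Σ v_i α_i^2 r_i = 1·5·7 + 7·1·8 + 7·9·2 + 3·4·9 + 4·3·10 = 445 ≡ 5.
  S = (1, 4, 5) ≠ 0, so r is not a codeword (an error is present).
Step 3: locate the error. For a single error e at position i, S_ℓ = v_i·e·α_i^ℓ, so α_err = S_1/S_0.
  S_0^{−1} = 1^{−1} = 1 (mod 11), so α_err = 4·1 = 4 ≡ 4 = α_1. Error position i = 1.
  Consistency check: S_2/S_1 = 5·3 = 15 ≡ 4 = α_err ✓ (single-error assumption holds).
Step 4: error magnitude e = S_0/v_1 = S_0·∏_{j≠1}(α_1 − α_j) = 1·1 = 1 ≡ 1 (mod 11).
Step 5: correct position 1: c_1 = r_1 − e = 7 − 1 ≡ 6 (mod 11). Hence c = [6, 8, 2, 9, 10].
  Check: interpolating c through the α_i gives m(x) = 1 + 4·x (degree < 2) with m(α_i) = c_i for every i, so c is indeed a codeword.


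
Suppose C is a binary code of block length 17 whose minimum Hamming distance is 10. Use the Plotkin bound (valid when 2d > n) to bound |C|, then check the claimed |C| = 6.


Plotkin bound M ≤ 6; given |C| = 6 ≤ bound (satisfied).

Check applicability: 2d = 20, n = 17.
2d − n = 3 > 0, so Plotkin applies.
Compute d/(2d−n) = 10/3 ≈ 3.3333.
⌊d/(2d−n)⌋ = 3.
Plotkin bound: M ≤ 2·3 = 6.
Given |C| = 6, check: satisfied.
This |C| is at the Plotkin bound.


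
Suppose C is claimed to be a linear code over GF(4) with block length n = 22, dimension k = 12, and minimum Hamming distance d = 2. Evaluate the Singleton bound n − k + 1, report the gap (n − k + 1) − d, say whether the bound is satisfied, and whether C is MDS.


Singleton RHS = n − k + 1 = 11, slack = 9, bound satisfied, not MDS.

Singleton bound: d ≤ n − k + 1.
Here n = 22, k = 12, so n − k + 1 = 11.
Given d = 2, check d ≤ 11: YES.
Slack = (n − k + 1) − d = 9.
The code is NOT MDS (slack = 9 > 0).
Description: the claimed parameters are [22, 12, 2]_4; such a code would be non-MDS.


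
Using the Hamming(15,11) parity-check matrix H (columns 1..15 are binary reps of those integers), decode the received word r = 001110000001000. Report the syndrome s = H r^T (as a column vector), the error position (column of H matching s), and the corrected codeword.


s = (1, 1, 1, 0)^T, error position = 14, corrected codeword c = 001110000001010

Compute s = H r^T mod 2 one row at a time:
  s_1 = 0 + 0 + 0 + 0 + 1 + 0 + 0 + 0 = 1 ≡ 1 (mod 2).
  s_2 = 1 + 1 + 0 + 0 + 1 + 0 + 0 + 0 = 3 ≡ 1 (mod 2).
  s_3 = 0 + 1 + 0 + 0 + 0 + 0 + 0 + 0 = 1 ≡ 1 (mod 2).
  s_4 = 0 + 1 + 1 + 0 + 0 + 0 + 0 + 0 = 2 ≡ 0 (mod 2).
s = (1, 1, 1, 0)^T — this equals column 14 of H (binary 1110), so error is at position 14.
Correct: flip bit 14 of r = 001110000001000 to get c = 001110000001010.


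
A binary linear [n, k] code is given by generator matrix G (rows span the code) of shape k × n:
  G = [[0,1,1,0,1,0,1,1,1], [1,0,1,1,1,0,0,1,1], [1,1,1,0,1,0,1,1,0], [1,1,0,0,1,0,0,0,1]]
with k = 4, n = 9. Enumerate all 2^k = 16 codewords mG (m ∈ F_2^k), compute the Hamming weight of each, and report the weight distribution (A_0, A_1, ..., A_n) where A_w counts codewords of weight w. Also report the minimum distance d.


Weight distribution: A_0 = 1, A_2 = 2, A_4 = 9, A_6 = 4. Minimum distance d = 2.

Enumerate all 2^4 = 16 messages m ∈ F_2^4.
For each, compute codeword c = mG in F_2^9, then tally its weight.
  m = 0000 → c = 000000000, weight = 0.
  m = 1000 → c = 011010111, weight = 6.
  m = 0100 → c = 101110011, weight = 6.
  m = 1100 → c = 110100100, weight = 4.
  m = 0010 → c = 111010110, weight = 6.
  m = 1010 → c = 100000001, weight = 2.
  m = 0110 → c = 010100101, weight = 4.
  m = 1110 → c = 001110010, weight = 4.
  m = 0001 → c = 110010001, weight = 4.
  m = 1001 → c = 101000110, weight = 4.
  m = 0101 → c = 011100010, weight = 4.
  m = 1101 → c = 000110101, weight = 4.
  m = 0011 → c = 001000111, weight = 4.
  m = 1011 → c = 010010000, weight = 2.
  m = 0111 → c = 100110100, weight = 4.
  m = 1111 → c = 111100011, weight = 6.
Tally weights:
  weight 0: 1 codewords.
  weight 2: 2 codewords.
  weight 4: 9 codewords.
  weight 6: 4 codewords.
Minimum distance d = smallest w > 0 with A_w > 0 = 2.
Sanity: Σ A_w = 16 = 2^4 = 16 ✓.


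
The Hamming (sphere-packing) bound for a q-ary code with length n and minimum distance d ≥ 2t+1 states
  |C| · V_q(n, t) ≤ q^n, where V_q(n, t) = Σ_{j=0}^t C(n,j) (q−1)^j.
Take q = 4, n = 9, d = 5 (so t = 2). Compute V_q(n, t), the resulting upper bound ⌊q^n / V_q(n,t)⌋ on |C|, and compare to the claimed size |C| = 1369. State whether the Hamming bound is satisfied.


V_q(n, t) = 352, q^n = 262144, Hamming bound = 744, |C| = 1369 > bound (violated).

Step 1: Compute V_q(n, t) = Σ_{j=0}^2 C(n, j) (q−1)^j.
  j = 0: C(9,0)·(3)^0 = 1·1 = 1.
  j = 1: C(9,1)·(3)^1 = 9·3 = 27.
  j = 2: C(9,2)·(3)^2 = 36·9 = 324.
  V_q(n, t) = 1 + 27 + 324 = 352.
Step 2: q^n = 4^9 = 262144.
Step 3: Hamming bound ⌊q^n / V_q(n,t)⌋ = ⌊262144/352⌋ = 744.
Step 4: Compare |C| = 1369 to 744: violated.
The claimed |C| lies above the Hamming bound, so no 4-ary code of length 9 with d ≥ 5 can have 1369 codewords.


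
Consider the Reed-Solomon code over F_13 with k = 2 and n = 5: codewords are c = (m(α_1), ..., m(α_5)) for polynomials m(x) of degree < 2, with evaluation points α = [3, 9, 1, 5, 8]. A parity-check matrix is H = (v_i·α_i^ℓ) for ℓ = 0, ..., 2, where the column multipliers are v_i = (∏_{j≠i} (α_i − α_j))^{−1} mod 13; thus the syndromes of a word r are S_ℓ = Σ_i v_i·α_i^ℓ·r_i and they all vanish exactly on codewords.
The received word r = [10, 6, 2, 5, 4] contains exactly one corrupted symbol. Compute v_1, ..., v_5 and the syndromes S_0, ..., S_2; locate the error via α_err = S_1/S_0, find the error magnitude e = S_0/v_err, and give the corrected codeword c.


S = (5, 6, 2), error at position 2, error magnitude e = 11, c = [10, 8, 2, 5, 4].

Step 1: column multipliers v_i = (∏_{j≠i}(α_i − α_j))^{−1} mod 13.
  i = 1 (α = 3): (3−9)(3−1)(3−5)(3−8) = (−6)·2·(−2)·(−5) = −120 ≡ 10, so v_1 = 10^{−1} = 4 (mod 13).
  i = 2 (α = 9): (9−3)(9−1)(9−5)(9−8) = 6·8·4·1 = 192 ≡ 10, so v_2 = 10^{−1} = 4 (mod 13).
  i = 3 (α = 1): (1−3)(1−9)(1−5)(1−8) = (−2)·(−8)·(−4)·(−7) = 448 ≡ 6, so v_3 = 6^{−1} = 11 (mod 13).
  i = 4 (α = 5): (5−3)(5−9)(5−1)(5−8) = 2·(−4)·4·(−3) = 96 ≡ 5, so v_4 = 5^{−1} = 8 (mod 13).
  i = 5 (α = 8): (8−3)(8−9)(8−1)(8−5) = 5·(−1)·7·3 = −105 ≡ 12, so v_5 = 12^{−1} = 12 (mod 13).
  v = [4, 4, 11, 8, 12].
Step 2: syndromes of r = [10, 6, 2, 5, 4] (all sums mod 13).
  S_0 = Σ v_i r_i = 4·10 + 4·6 + 11·2 + 8·5 + 12·4 = 174 ≡ 5.
  S_1 = Σ v_i α_i r_i = 4·3·10 + 4·9·6 + 11·1·2 + 8·5·5 + 12·8·4 = 942 ≡ 6.
  α_i^2 mod 13 = [9, 3, 1, 12, 12].
  S_2 = Σ v_i α_i^2 r_i = 4·9·10 + 4·3·6 + 11·1·2 + 8·12·5 + 12·12·4 = 1510 ≡ 2.
  S = (5, 6, 2) ≠ 0, so r is not a codeword (an error is present).
Step 3: locate the error. For a single error e at position i, S_ℓ = v_i·e·α_i^ℓ, so α_err = S_1/S_0.
  S_0^{−1} = 5^{−1} = 8 (mod 13), so α_err = 6·8 = 48 ≡ 9 = α_2. Error position i = 2.
  Consistency check: S_2/S_1 = 2·11 = 22 ≡ 9 = α_err ✓ (single-error assumption holds).
Step 4: error magnitude e = S_0/v_2 = S_0·∏_{j≠2}(α_2 − α_j) = 5·10 = 50 ≡ 11 (mod 13).
Step 5: correct position 2: c_2 = r_2 − e = 6 − 11 ≡ 8 (mod 13). Hence c = [10, 8, 2, 5, 4].
  Check: interpolating c through the α_i gives m(x) = 11 + 4·x (degree < 2) with m(α_i) = c_i for every i, so c is indeed a codeword.


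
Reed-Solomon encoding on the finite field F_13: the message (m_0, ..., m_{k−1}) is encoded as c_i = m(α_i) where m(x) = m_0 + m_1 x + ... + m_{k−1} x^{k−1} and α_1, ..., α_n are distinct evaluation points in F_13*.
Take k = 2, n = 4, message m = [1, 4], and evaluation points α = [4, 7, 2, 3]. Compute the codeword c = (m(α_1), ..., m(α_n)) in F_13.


c = [4, 3, 9, 0]

Message polynomial: m(x) = 1 + 4·x (mod 13).
For each evaluation point α_i, compute m(α_i) mod 13:
  α_1 = 4: Horner steps 4 → 4, so m(4) = 4.
  α_2 = 7: Horner steps 4 → 3, so m(7) = 3.
  α_3 = 2: Horner steps 4 → 9, so m(2) = 9.
  α_4 = 3: Horner steps 4 → 0, so m(3) = 0.
Codeword c = [4, 3, 9, 0] ∈ F_13^4.


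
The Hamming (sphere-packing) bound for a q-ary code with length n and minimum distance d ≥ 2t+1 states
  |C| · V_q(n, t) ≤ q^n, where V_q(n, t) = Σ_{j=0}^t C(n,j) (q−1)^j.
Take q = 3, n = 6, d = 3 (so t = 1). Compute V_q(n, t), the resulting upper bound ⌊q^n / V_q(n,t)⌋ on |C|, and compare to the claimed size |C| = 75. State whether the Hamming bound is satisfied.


V_q(n, t) = 13, q^n = 729, Hamming bound = 56, |C| = 75 > bound (violated).

Step 1: Compute V_q(n, t) = Σ_{j=0}^1 C(n, j) (q−1)^j.
  j = 0: C(6,0)·(2)^0 = 1·1 = 1.
  j = 1: C(6,1)·(2)^1 = 6·2 = 12.
  V_q(n, t) = 1 + 12 = 13.
Step 2: q^n = 3^6 = 729.
Step 3: Hamming bound ⌊q^n / V_q(n,t)⌋ = ⌊729/13⌋ = 56.
Step 4: Compare |C| = 75 to 56: violated.
The claimed |C| lies above the Hamming bound, so no 3-ary code of length 6 with d ≥ 3 can have 75 codewords.


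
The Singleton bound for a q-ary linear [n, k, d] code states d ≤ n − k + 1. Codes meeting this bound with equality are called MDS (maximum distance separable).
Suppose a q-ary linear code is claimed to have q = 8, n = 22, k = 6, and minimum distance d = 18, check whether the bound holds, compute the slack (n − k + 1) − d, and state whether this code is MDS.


Singleton RHS = n − k + 1 = 17, slack = -1, bound violated (no such code; not MDS).

Singleton bound: d ≤ n − k + 1.
Here n = 22, k = 6, so n − k + 1 = 17.
Given d = 18, check d ≤ 17: NO.
Slack = (n − k + 1) − d = -1.
The slack is negative: d = 18 exceeds n − k + 1 = 17 by 1, so the Singleton bound is violated and no linear [22, 6, 18]_8 code can exist. In particular it is not MDS (MDS requires d = n − k + 1 exactly).
Description: the claimed parameters are [22, 6, 18]_8; such a code would be impossible (violates the Singleton bound).


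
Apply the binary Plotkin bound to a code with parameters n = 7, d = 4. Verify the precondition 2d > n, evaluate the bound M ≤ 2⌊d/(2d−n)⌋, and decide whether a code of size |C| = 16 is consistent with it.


Plotkin bound M ≤ 8; given |C| = 16 > bound (violated).

Check applicability: 2d = 8, n = 7.
2d − n = 1 > 0, so Plotkin applies.
Compute d/(2d−n) = 4/1 ≈ 4.0000.
⌊d/(2d−n)⌋ = 4.
Plotkin bound: M ≤ 2·4 = 8.
Given |C| = 16, check: VIOLATED.
This |C| is above the Plotkin bound, so no binary code with n = 7, d = 4 and 16 codewords exists.


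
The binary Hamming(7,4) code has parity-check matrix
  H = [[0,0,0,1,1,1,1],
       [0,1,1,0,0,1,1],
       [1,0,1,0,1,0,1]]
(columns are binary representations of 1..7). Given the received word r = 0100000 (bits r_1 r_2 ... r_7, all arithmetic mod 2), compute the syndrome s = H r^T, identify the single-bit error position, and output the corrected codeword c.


s = (0, 1, 0)^T, error position = 2, corrected codeword c = 0000000

Compute s = H r^T mod 2 one row at a time:
  s_1 = 0 + 0 + 0 + 0 = 0 ≡ 0 (mod 2).
  s_2 = 1 + 0 + 0 + 0 = 1 ≡ 1 (mod 2).
  s_3 = 0 + 0 + 0 + 0 = 0 ≡ 0 (mod 2).
s = (0, 1, 0)^T — this equals column 2 of H (binary 010), so error is at position 2.
Correct: flip bit 2 of r = 0100000 to get c = 0000000.


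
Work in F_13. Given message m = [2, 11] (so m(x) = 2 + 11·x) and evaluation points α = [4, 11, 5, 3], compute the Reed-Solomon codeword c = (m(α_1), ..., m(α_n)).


c = [7, 6, 5, 9]

Message polynomial: m(x) = 2 + 11·x (mod 13).
For each evaluation point α_i, compute m(α_i) mod 13:
  α_1 = 4: Horner steps 11 → 7, so m(4) = 7.
  α_2 = 11: Horner steps 11 → 6, so m(11) = 6.
  α_3 = 5: Horner steps 11 → 5, so m(5) = 5.
  α_4 = 3: Horner steps 11 → 9, so m(3) = 9.
Codeword c = [7, 6, 5, 9] ∈ F_13^4.


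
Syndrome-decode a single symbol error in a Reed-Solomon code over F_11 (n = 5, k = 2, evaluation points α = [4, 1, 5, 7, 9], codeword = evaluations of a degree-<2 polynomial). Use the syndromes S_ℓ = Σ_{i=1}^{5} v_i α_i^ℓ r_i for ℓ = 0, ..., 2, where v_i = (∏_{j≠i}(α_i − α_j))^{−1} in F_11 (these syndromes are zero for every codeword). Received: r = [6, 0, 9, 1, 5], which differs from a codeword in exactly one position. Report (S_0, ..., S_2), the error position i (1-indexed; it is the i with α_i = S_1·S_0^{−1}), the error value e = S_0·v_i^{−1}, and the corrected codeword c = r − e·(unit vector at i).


S = (10, 6, 8), error at position 3, error magnitude e = 1, c = [6, 0, 8, 1, 5].

Step 1: column multipliers v_i = (∏_{j≠i}(α_i − α_j))^{−1} mod 11.
  i = 1 (α = 4): (4−1)(4−5)(4−7)(4−9) = 3·(−1)·(−3)·(−5) = −45 ≡ 10, so v_1 = 10^{−1} = 10 (mod 11).
  i = 2 (α = 1): (1−4)(1−5)(1−7)(1−9) = (−3)·(−4)·(−6)·(−8) = 576 ≡ 4, so v_2 = 4^{−1} = 3 (mod 11).
  i = 3 (α = 5): (5−4)(5−1)(5−7)(5−9) = 1·4·(−2)·(−4) = 32 ≡ 10, so v_3 = 10^{−1} = 10 (mod 11).
  i = 4 (α = 7): (7−4)(7−1)(7−5)(7−9) = 3·6·2·(−2) = −72 ≡ 5, so v_4 = 5^{−1} = 9 (mod 11).
  i = 5 (α = 9): (9−4)(9−1)(9−5)(9−7) = 5·8·4·2 = 320 ≡ 1, so v_5 = 1^{−1} = 1 (mod 11).
  v = [10, 3, 10, 9, 1].
Step 2: syndromes of r = [6, 0, 9, 1, 5] (all sums mod 11).
  S_0 = Σ v_i r_i = 10·6 + 3·0 + 10·9 + 9·1 + 1·5 = 164 ≡ 10.
  S_1 = Σ v_i α_i r_i = 10·4·6 + 3·1·0 + 10·5·9 + 9·7·1 + 1·9·5 = 798 ≡ 6.
  α_i^2 mod 11 = [5, 1, 3, 5, 4].
  S_2 = Σ v_i α_i^2 r_i = 10·5·6 + 3·1·0 + 10·3·9 + 9·5·1 + 1·4·5 = 635 ≡ 8.
  S = (10, 6, 8) ≠ 0, so r is not a codeword (an error is present).
Step 3: locate the error. For a single error e at position i, S_ℓ = v_i·e·α_i^ℓ, so α_err = S_1/S_0.
  S_0^{−1} = 10^{−1} = 10 (mod 11), so α_err = 6·10 = 60 ≡ 5 = α_3. Error position i = 3.
  Consistency check: S_2/S_1 = 8·2 = 16 ≡ 5 = α_err ✓ (single-error assumption holds).
Step 4: error magnitude e = S_0/v_3 = S_0·∏_{j≠3}(α_3 − α_j) = 10·10 = 100 ≡ 1 (mod 11).
Step 5: correct position 3: c_3 = r_3 − e = 9 − 1 ≡ 8 (mod 11). Hence c = [6, 0, 8, 1, 5].
  Check: interpolating c through the α_i gives m(x) = 9 + 2·x (degree < 2) with m(α_i) = c_i for every i, so c is indeed a codeword.


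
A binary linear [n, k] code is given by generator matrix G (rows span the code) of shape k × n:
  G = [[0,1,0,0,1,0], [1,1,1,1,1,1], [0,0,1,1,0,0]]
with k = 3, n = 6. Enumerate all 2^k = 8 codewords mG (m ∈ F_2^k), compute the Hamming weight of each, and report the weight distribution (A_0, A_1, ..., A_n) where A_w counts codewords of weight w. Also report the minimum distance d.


Weight distribution: A_0 = 1, A_2 = 3, A_4 = 3, A_6 = 1. Minimum distance d = 2.

Enumerate all 2^3 = 8 messages m ∈ F_2^3.
For each, compute codeword c = mG in F_2^6, then tally its weight.
  m = 000 → c = 000000, weight = 0.
  m = 100 → c = 010010, weight = 2.
  m = 010 → c = 111111, weight = 6.
  m = 110 → c = 101101, weight = 4.
  m = 001 → c = 001100, weight = 2.
  m = 101 → c = 011110, weight = 4.
  m = 011 → c = 110011, weight = 4.
  m = 111 → c = 100001, weight = 2.
Tally weights:
  weight 0: 1 codewords.
  weight 2: 3 codewords.
  weight 4: 3 codewords.
  weight 6: 1 codewords.
Minimum distance d = smallest w > 0 with A_w > 0 = 2.
Sanity: Σ A_w = 8 = 2^3 = 8 ✓.


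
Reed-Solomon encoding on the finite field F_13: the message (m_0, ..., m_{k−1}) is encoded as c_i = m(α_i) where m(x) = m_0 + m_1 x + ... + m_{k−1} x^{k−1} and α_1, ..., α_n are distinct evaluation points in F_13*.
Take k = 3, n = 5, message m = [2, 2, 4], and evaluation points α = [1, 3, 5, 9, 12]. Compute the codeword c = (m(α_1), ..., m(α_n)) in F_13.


c = [8, 5, 8, 6, 4]

Message polynomial: m(x) = 2 + 2·x + 4·x^2 (mod 13).
For each evaluation point α_i, compute m(α_i) mod 13:
  α_1 = 1: Horner steps 4 → 6 → 8, so m(1) = 8.
  α_2 = 3: Horner steps 4 → 1 → 5, so m(3) = 5.
  α_3 = 5: Horner steps 4 → 9 → 8, so m(5) = 8.
  α_4 = 9: Horner steps 4 → 12 → 6, so m(9) = 6.
  α_5 = 12: Horner steps 4 → 11 → 4, so m(12) = 4.
Codeword c = [8, 5, 8, 6, 4] ∈ F_13^5.


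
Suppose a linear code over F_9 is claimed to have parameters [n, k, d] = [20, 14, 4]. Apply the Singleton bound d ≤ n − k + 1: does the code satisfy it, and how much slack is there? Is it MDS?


Singleton RHS = n − k + 1 = 7, slack = 3, bound satisfied, not MDS.

Singleton bound: d ≤ n − k + 1.
Here n = 20, k = 14, so n − k + 1 = 7.
Given d = 4, check d ≤ 7: YES.
Slack = (n − k + 1) − d = 3.
The code is NOT MDS (slack = 3 > 0).
Description: the claimed parameters are [20, 14, 4]_9; such a code would be non-MDS.


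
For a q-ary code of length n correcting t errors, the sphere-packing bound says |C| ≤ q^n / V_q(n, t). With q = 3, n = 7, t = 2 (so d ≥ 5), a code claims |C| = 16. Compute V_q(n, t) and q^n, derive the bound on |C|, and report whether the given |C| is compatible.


V_q(n, t) = 99, q^n = 2187, Hamming bound = 22, |C| = 16 ≤ bound (satisfied).

Step 1: Compute V_q(n, t) = Σ_{j=0}^2 C(n, j) (q−1)^j.
  j = 0: C(7,0)·(2)^0 = 1·1 = 1.
  j = 1: C(7,1)·(2)^1 = 7·2 = 14.
  j = 2: C(7,2)·(2)^2 = 21·4 = 84.
  V_q(n, t) = 1 + 14 + 84 = 99.
Step 2: q^n = 3^7 = 2187.
Step 3: Hamming bound ⌊q^n / V_q(n,t)⌋ = ⌊2187/99⌋ = 22.
Step 4: Compare |C| = 16 to 22: satisfied.
The claimed |C| lies below the Hamming bound.


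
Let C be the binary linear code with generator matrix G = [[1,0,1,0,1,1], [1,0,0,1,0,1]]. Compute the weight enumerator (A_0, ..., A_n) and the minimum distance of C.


Weight distribution: A_0 = 1, A_3 = 2, A_4 = 1. Minimum distance d = 3.

Enumerate all 2^2 = 4 messages m ∈ F_2^2.
For each, compute codeword c = mG in F_2^6, then tally its weight.
  m = 00 → c = 000000, weight = 0.
  m = 10 → c = 101011, weight = 4.
  m = 01 → c = 100101, weight = 3.
  m = 11 → c = 001110, weight = 3.
Tally weights:
  weight 0: 1 codewords.
  weight 3: 2 codewords.
  weight 4: 1 codewords.
Minimum distance d = smallest w > 0 with A_w > 0 = 3.
Sanity: Σ A_w = 4 = 2^2 = 4 ✓.


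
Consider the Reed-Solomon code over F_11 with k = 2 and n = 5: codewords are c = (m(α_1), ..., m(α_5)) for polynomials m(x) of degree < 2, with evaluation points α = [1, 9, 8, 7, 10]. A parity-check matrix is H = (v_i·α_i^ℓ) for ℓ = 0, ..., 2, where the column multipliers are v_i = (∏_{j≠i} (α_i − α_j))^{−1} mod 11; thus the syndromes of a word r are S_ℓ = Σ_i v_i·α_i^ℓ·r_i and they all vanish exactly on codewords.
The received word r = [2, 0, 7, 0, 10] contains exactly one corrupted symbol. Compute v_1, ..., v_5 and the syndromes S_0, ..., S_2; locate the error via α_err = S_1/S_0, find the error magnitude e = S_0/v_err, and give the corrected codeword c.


S = (5, 1, 9), error at position 2, error magnitude e = 8, c = [2, 3, 7, 0, 10].

Step 1: column multipliers v_i = (∏_{j≠i}(α_i − α_j))^{−1} mod 11.
  i = 1 (α = 1): (1−9)(1−8)(1−7)(1−10) = (−8)·(−7)·(−6)·(−9) = 3024 ≡ 10, so v_1 = 10^{−1} = 10 (mod 11).
  i = 2 (α = 9): (9−1)(9−8)(9−7)(9−10) = 8·1·2·(−1) = −16 ≡ 6, so v_2 = 6^{−1} = 2 (mod 11).
  i = 3 (α = 8): (8−1)(8−9)(8−7)(8−10) = 7·(−1)·1·(−2) = 14 ≡ 3, so v_3 = 3^{−1} = 4 (mod 11).
  i = 4 (α = 7): (7−1)(7−9)(7−8)(7−10) = 6·(−2)·(−1)·(−3) = −36 ≡ 8, so v_4 = 8^{−1} = 7 (mod 11).
  i = 5 (α = 10): (10−1)(10−9)(10−8)(10−7) = 9·1·2·3 = 54 ≡ 10, so v_5 = 10^{−1} = 10 (mod 11).
  v = [10, 2, 4, 7, 10].
Step 2: syndromes of r = [2, 0, 7, 0, 10] (all sums mod 11).
  S_0 = Σ v_i r_i = 10·2 + 2·0 + 4·7 + 7·0 + 10·10 = 148 ≡ 5.
  S_1 = Σ v_i α_i r_i = 10·1·2 + 2·9·0 + 4·8·7 + 7·7·0 + 10·10·10 = 1244 ≡ 1.
  α_i^2 mod 11 = [1, 4, 9, 5, 1].
  S_2 = Σ v_i α_i^2 r_i = 10·1·2 + 2·4·0 + 4·9·7 + 7·5·0 + 10·1·10 = 372 ≡ 9.
  S = (5, 1, 9) ≠ 0, so r is not a codeword (an error is present).
Step 3: locate the error. For a single error e at position i, S_ℓ = v_i·e·α_i^ℓ, so α_err = S_1/S_0.
  S_0^{−1} = 5^{−1} = 9 (mod 11), so α_err = 1·9 = 9 ≡ 9 = α_2. Error position i = 2.
  Consistency check: S_2/S_1 = 9·1 = 9 ≡ 9 = α_err ✓ (single-error assumption holds).
Step 4: error magnitude e = S_0/v_2 = S_0·∏_{j≠2}(α_2 − α_j) = 5·6 = 30 ≡ 8 (mod 11).
Step 5: correct position 2: c_2 = r_2 − e = 0 − 8 ≡ 3 (mod 11). Hence c = [2, 3, 7, 0, 10].
  Check: interpolating c through the α_i gives m(x) = 6 + 7·x (degree < 2) with m(α_i) = c_i for every i, so c is indeed a codeword.


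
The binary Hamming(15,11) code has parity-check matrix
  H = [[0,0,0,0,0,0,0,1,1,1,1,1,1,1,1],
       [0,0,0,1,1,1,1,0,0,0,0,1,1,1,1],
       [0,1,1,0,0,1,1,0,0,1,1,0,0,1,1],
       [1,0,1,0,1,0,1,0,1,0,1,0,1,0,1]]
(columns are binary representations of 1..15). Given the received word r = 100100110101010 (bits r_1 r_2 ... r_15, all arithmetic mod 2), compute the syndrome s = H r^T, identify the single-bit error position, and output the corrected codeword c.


s = (0, 0, 1, 0)^T, error position = 2, corrected codeword c = 110100110101010

Compute s = H r^T mod 2 one row at a time:
  s_1 = 1 + 0 + 1 + 0 + 1 + 0 + 1 + 0 = 4 ≡ 0 (mod 2).
  s_2 = 1 + 0 + 0 + 1 + 1 + 0 + 1 + 0 = 4 ≡ 0 (mod 2).
  s_3 = 0 + 0 + 0 + 1 + 1 + 0 + 1 + 0 = 3 ≡ 1 (mod 2).
  s_4 = 1 + 0 + 0 + 1 + 0 + 0 + 0 + 0 = 2 ≡ 0 (mod 2).
s = (0, 0, 1, 0)^T — this equals column 2 of H (binary 0010), so error is at position 2.
Correct: flip bit 2 of r = 100100110101010 to get c = 110100110101010.


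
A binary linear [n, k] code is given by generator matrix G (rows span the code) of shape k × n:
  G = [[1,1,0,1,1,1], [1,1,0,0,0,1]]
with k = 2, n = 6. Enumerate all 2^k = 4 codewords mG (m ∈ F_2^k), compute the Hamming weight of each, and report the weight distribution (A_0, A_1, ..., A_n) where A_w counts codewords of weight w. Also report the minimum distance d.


Weight distribution: A_0 = 1, A_2 = 1, A_3 = 1, A_5 = 1. Minimum distance d = 2.

Enumerate all 2^2 = 4 messages m ∈ F_2^2.
For each, compute codeword c = mG in F_2^6, then tally its weight.
  m = 00 → c = 000000, weight = 0.
  m = 10 → c = 110111, weight = 5.
  m = 01 → c = 110001, weight = 3.
  m = 11 → c = 000110, weight = 2.
Tally weights:
  weight 0: 1 codewords.
  weight 2: 1 codewords.
  weight 3: 1 codewords.
  weight 5: 1 codewords.
Minimum distance d = smallest w > 0 with A_w > 0 = 2.
Sanity: Σ A_w = 4 = 2^2 = 4 ✓.


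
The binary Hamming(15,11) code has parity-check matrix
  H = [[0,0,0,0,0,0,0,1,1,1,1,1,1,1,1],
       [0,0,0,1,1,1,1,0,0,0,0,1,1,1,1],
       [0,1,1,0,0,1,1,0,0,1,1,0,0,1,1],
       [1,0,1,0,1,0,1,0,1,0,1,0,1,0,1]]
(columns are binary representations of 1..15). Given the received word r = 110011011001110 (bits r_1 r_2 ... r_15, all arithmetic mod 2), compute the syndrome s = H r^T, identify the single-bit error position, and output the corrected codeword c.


s = (1, 1, 1, 0)^T, error position = 14, corrected codeword c = 110011011001100

Compute s = H r^T mod 2 one row at a time:
  s_1 = 1 + 1 + 0 + 0 + 1 + 1 + 1 + 0 = 5 ≡ 1 (mod 2).
  s_2 = 0 + 1 + 1 + 0 + 1 + 1 + 1 + 0 = 5 ≡ 1 (mod 2).
  s_3 = 1 + 0 + 1 + 0 + 0 + 0 + 1 + 0 = 3 ≡ 1 (mod 2).
  s_4 = 1 + 0 + 1 + 0 + 1 + 0 + 1 + 0 = 4 ≡ 0 (mod 2).
s = (1, 1, 1, 0)^T — this equals column 14 of H (binary 1110), so error is at position 14.
Correct: flip bit 14 of r = 110011011001110 to get c = 110011011001100.


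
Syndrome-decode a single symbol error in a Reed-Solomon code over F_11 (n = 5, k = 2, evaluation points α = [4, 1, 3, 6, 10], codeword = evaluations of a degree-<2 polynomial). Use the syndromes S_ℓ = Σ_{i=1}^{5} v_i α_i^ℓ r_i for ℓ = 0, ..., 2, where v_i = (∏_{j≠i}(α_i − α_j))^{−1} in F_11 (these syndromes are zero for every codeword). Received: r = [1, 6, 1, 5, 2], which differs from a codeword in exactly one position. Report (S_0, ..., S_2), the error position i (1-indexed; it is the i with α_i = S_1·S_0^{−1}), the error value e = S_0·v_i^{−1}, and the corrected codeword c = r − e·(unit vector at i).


S = (1, 3, 9), error at position 3, error magnitude e = 2, c = [1, 6, 10, 5, 2].

Step 1: column multipliers v_i = (∏_{j≠i}(α_i − α_j))^{−1} mod 11.
  i = 1 (α = 4): (4−1)(4−3)(4−6)(4−10) = 3·1·(−2)·(−6) = 36 ≡ 3, so v_1 = 3^{−1} = 4 (mod 11).
  i = 2 (α = 1): (1−4)(1−3)(1−6)(1−10) = (−3)·(−2)·(−5)·(−9) = 270 ≡ 6, so v_2 = 6^{−1} = 2 (mod 11).
  i = 3 (α = 3): (3−4)(3−1)(3−6)(3−10) = (−1)·2·(−3)·(−7) = −42 ≡ 2, so v_3 = 2^{−1} = 6 (mod 11).
  i = 4 (α = 6): (6−4)(6−1)(6−3)(6−10) = 2·5·3·(−4) = −120 ≡ 1, so v_4 = 1^{−1} = 1 (mod 11).
  i = 5 (α = 10): (10−4)(10−1)(10−3)(10−6) = 6·9·7·4 = 1512 ≡ 5, so v_5 = 5^{−1} = 9 (mod 11).
  v = [4, 2, 6, 1, 9].
Step 2: syndromes of r = [1, 6, 1, 5, 2] (all sums mod 11).
  S_0 = Σ v_i r_i = 4·1 + 2·6 + 6·1 + 1·5 + 9·2 = 45 ≡ 1.
  S_1 = Σ v_i α_i r_i = 4·4·1 + 2·1·6 + 6·3·1 + 1·6·5 + 9·10·2 = 256 ≡ 3.
  α_i^2 mod 11 = [5, 1, 9, 3, 1].
  S_2 = Σ v_i α_i^2 r_i = 4·5·1 + 2·1·6 + 6·9·1 + 1·3·5 + 9·1·2 = 119 ≡ 9.
  S = (1, 3, 9) ≠ 0, so r is not a codeword (an error is present).
Step 3: locate the error. For a single error e at position i, S_ℓ = v_i·e·α_i^ℓ, so α_err = S_1/S_0.
  S_0^{−1} = 1^{−1} = 1 (mod 11), so α_err = 3·1 = 3 ≡ 3 = α_3. Error position i = 3.
  Consistency check: S_2/S_1 = 9·4 = 36 ≡ 3 = α_err ✓ (single-error assumption holds).
Step 4: error magnitude e = S_0/v_3 = S_0·∏_{j≠3}(α_3 − α_j) = 1·2 = 2 ≡ 2 (mod 11).
Step 5: correct position 3: c_3 = r_3 − e = 1 − 2 ≡ 10 (mod 11). Hence c = [1, 6, 10, 5, 2].
  Check: interpolating c through the α_i gives m(x) = 4 + 2·x (degree < 2) with m(α_i) = c_i for every i, so c is indeed a codeword.


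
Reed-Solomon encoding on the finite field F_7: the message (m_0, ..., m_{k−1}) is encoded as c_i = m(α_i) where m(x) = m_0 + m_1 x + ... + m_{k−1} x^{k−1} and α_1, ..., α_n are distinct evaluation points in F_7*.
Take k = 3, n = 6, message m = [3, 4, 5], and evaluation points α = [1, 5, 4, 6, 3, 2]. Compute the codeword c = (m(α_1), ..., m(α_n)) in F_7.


c = [5, 1, 1, 4, 4, 3]

Message polynomial: m(x) = 3 + 4·x + 5·x^2 (mod 7).
For each evaluation point α_i, compute m(α_i) mod 7:
  α_1 = 1: Horner steps 5 → 2 → 5, so m(1) = 5.
  α_2 = 5: Horner steps 5 → 1 → 1, so m(5) = 1.
  α_3 = 4: Horner steps 5 → 3 → 1, so m(4) = 1.
  α_4 = 6: Horner steps 5 → 6 → 4, so m(6) = 4.
  α_5 = 3: Horner steps 5 → 5 → 4, so m(3) = 4.
  α_6 = 2: Horner steps 5 → 0 → 3, so m(2) = 3.
Codeword c = [5, 1, 1, 4, 4, 3] ∈ F_7^6.


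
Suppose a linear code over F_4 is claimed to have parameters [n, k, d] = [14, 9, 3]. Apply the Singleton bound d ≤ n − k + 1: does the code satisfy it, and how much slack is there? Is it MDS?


Singleton RHS = n − k + 1 = 6, slack = 3, bound satisfied, not MDS.

Singleton bound: d ≤ n − k + 1.
Here n = 14, k = 9, so n − k + 1 = 6.
Given d = 3, check d ≤ 6: YES.
Slack = (n − k + 1) − d = 3.
The code is NOT MDS (slack = 3 > 0).
Description: the claimed parameters are [14, 9, 3]_4; such a code would be non-MDS.


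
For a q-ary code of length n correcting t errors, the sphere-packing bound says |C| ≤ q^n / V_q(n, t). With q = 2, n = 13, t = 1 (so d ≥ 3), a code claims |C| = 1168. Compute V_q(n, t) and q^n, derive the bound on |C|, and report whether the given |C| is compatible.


V_q(n, t) = 14, q^n = 8192, Hamming bound = 585, |C| = 1168 > bound (violated).

Step 1: Compute V_q(n, t) = Σ_{j=0}^1 C(n, j) (q−1)^j.
  j = 0: C(13,0)·(1)^0 = 1·1 = 1.
  j = 1: C(13,1)·(1)^1 = 13·1 = 13.
  V_q(n, t) = 1 + 13 = 14.
Step 2: q^n = 2^13 = 8192.
Step 3: Hamming bound ⌊q^n / V_q(n,t)⌋ = ⌊8192/14⌋ = 585.
Step 4: Compare |C| = 1168 to 585: violated.
The claimed |C| lies above the Hamming bound, so no 2-ary code of length 13 with d ≥ 3 can have 1168 codewords.


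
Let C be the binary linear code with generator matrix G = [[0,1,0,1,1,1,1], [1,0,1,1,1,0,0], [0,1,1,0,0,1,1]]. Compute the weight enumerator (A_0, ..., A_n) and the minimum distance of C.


Weight distribution: A_0 = 1, A_1 = 1, A_3 = 1, A_4 = 2, A_5 = 2, A_6 = 1. Minimum distance d = 1.

Enumerate all 2^3 = 8 messages m ∈ F_2^3.
For each, compute codeword c = mG in F_2^7, then tally its weight.
  m = 000 → c = 0000000, weight = 0.
  m = 100 → c = 0101111, weight = 5.
  m = 010 → c = 1011100, weight = 4.
  m = 110 → c = 1110011, weight = 5.
  m = 001 → c = 0110011, weight = 4.
  m = 101 → c = 0011100, weight = 3.
  m = 011 → c = 1101111, weight = 6.
  m = 111 → c = 1000000, weight = 1.
Tally weights:
  weight 0: 1 codewords.
  weight 1: 1 codewords.
  weight 3: 1 codewords.
  weight 4: 2 codewords.
  weight 5: 2 codewords.
  weight 6: 1 codewords.
Minimum distance d = smallest w > 0 with A_w > 0 = 1.
Sanity: Σ A_w = 8 = 2^3 = 8 ✓.


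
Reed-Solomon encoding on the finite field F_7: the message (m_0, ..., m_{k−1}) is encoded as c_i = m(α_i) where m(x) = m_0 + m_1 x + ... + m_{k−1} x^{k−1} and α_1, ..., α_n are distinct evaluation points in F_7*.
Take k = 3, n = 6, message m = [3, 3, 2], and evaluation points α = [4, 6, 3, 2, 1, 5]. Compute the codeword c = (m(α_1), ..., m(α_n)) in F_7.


c = [5, 2, 2, 3, 1, 5]

Message polynomial: m(x) = 3 + 3·x + 2·x^2 (mod 7).
For each evaluation point α_i, compute m(α_i) mod 7:
  α_1 = 4: Horner steps 2 → 4 → 5, so m(4) = 5.
  α_2 = 6: Horner steps 2 → 1 → 2, so m(6) = 2.
  α_3 = 3: Horner steps 2 → 2 → 2, so m(3) = 2.
  α_4 = 2: Horner steps 2 → 0 → 3, so m(2) = 3.
  α_5 = 1: Horner steps 2 → 5 → 1, so m(1) = 1.
  α_6 = 5: Horner steps 2 → 6 → 5, so m(5) = 5.
Codeword c = [5, 2, 2, 3, 1, 5] ∈ F_7^6.


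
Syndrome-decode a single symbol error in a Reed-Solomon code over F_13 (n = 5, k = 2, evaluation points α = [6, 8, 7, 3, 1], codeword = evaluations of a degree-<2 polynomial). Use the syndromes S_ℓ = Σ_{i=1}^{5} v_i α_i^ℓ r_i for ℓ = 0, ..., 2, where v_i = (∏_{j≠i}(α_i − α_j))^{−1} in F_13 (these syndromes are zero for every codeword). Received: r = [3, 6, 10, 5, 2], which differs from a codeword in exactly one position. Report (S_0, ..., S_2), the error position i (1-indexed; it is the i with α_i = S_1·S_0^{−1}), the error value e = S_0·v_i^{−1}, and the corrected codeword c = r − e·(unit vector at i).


S = (6, 3, 8), error at position 3, error magnitude e = 12, c = [3, 6, 11, 5, 2].

Step 1: column multipliers v_i = (∏_{j≠i}(α_i − α_j))^{−1} mod 13.
  i = 1 (α = 6): (6−8)(6−7)(6−3)(6−1) = (−2)·(−1)·3·5 = 30 ≡ 4, so v_1 = 4^{−1} = 10 (mod 13).
  i = 2 (α = 8): (8−6)(8−7)(8−3)(8−1) = 2·1·5·7 = 70 ≡ 5, so v_2 = 5^{−1} = 8 (mod 13).
  i = 3 (α = 7): (7−6)(7−8)(7−3)(7−1) = 1·(−1)·4·6 = −24 ≡ 2, so v_3 = 2^{−1} = 7 (mod 13).
  i = 4 (α = 3): (3−6)(3−8)(3−7)(3−1) = (−3)·(−5)·(−4)·2 = −120 ≡ 10, so v_4 = 10^{−1} = 4 (mod 13).
  i = 5 (α = 1): (1−6)(1−8)(1−7)(1−3) = (−5)·(−7)·(−6)·(−2) = 420 ≡ 4, so v_5 = 4^{−1} = 10 (mod 13).
  v = [10, 8, 7, 4, 10].
Step 2: syndromes of r = [3, 6, 10, 5, 2] (all sums mod 13).
  S_0 = Σ v_i r_i = 10·3 + 8·6 + 7·10 + 4·5 + 10·2 = 188 ≡ 6.
  S_1 = Σ v_i α_i r_i = 10·6·3 + 8·8·6 + 7·7·10 + 4·3·5 + 10·1·2 = 1134 ≡ 3.
  α_i^2 mod 13 = [10, 12, 10, 9, 1].
  S_2 = Σ v_i α_i^2 r_i = 10·10·3 + 8·12·6 + 7·10·10 + 4·9·5 + 10·1·2 = 1776 ≡ 8.
  S = (6, 3, 8) ≠ 0, so r is not a codeword (an error is present).
Step 3: locate the error. For a single error e at position i, S_ℓ = v_i·e·α_i^ℓ, so α_err = S_1/S_0.
  S_0^{−1} = 6^{−1} = 11 (mod 13), so α_err = 3·11 = 33 ≡ 7 = α_3. Error position i = 3.
  Consistency check: S_2/S_1 = 8·9 = 72 ≡ 7 = α_err ✓ (single-error assumption holds).
Step 4: error magnitude e = S_0/v_3 = S_0·∏_{j≠3}(α_3 − α_j) = 6·2 = 12 ≡ 12 (mod 13).
Step 5: correct position 3: c_3 = r_3 − e = 10 − 12 ≡ 11 (mod 13). Hence c = [3, 6, 11, 5, 2].
  Check: interpolating c through the α_i gives m(x) = 7 + 8·x (degree < 2) with m(α_i) = c_i for every i, so c is indeed a codeword.


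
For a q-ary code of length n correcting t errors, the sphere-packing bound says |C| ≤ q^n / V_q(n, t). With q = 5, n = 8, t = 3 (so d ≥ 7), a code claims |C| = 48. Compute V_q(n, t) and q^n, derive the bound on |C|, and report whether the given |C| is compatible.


V_q(n, t) = 4065, q^n = 390625, Hamming bound = 96, |C| = 48 ≤ bound (satisfied).

Step 1: Compute V_q(n, t) = Σ_{j=0}^3 C(n, j) (q−1)^j.
  j = 0: C(8,0)·(4)^0 = 1·1 = 1.
  j = 1: C(8,1)·(4)^1 = 8·4 = 32.
  j = 2: C(8,2)·(4)^2 = 28·16 = 448.
  j = 3: C(8,3)·(4)^3 = 56·64 = 3584.
  V_q(n, t) = 1 + 32 + 448 + 3584 = 4065.
Step 2: q^n = 5^8 = 390625.
Step 3: Hamming bound ⌊q^n / V_q(n,t)⌋ = ⌊390625/4065⌋ = 96.
Step 4: Compare |C| = 48 to 96: satisfied.
The claimed |C| lies below the Hamming bound.


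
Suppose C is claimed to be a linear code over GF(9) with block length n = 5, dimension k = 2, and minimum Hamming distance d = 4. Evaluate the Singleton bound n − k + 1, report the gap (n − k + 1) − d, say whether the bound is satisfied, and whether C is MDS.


Singleton RHS = n − k + 1 = 4, slack = 0, bound satisfied, MDS.

Singleton bound: d ≤ n − k + 1.
Here n = 5, k = 2, so n − k + 1 = 4.
Given d = 4, check d ≤ 4: YES.
Slack = (n − k + 1) − d = 0.
The code is MDS (slack = 0).
Description: the claimed parameters are [5, 2, 4]_9; such a code would be MDS (meets Singleton bound).


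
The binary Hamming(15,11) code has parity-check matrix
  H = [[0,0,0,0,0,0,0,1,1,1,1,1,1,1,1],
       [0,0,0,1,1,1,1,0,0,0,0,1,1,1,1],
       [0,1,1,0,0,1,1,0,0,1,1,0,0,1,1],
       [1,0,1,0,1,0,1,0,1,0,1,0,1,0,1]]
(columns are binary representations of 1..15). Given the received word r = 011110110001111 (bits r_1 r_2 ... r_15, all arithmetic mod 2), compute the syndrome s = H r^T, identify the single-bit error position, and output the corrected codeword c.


s = (1, 1, 1, 1)^T, error position = 15, corrected codeword c = 011110110001110

Compute s = H r^T mod 2 one row at a time:
  s_1 = 1 + 0 + 0 + 0 + 1 + 1 + 1 + 1 = 5 ≡ 1 (mod 2).
  s_2 = 1 + 1 + 0 + 1 + 1 + 1 + 1 + 1 = 7 ≡ 1 (mod 2).
  s_3 = 1 + 1 + 0 + 1 + 0 + 0 + 1 + 1 = 5 ≡ 1 (mod 2).
  s_4 = 0 + 1 + 1 + 1 + 0 + 0 + 1 + 1 = 5 ≡ 1 (mod 2).
s = (1, 1, 1, 1)^T — this equals column 15 of H (binary 1111), so error is at position 15.
Correct: flip bit 15 of r = 011110110001111 to get c = 011110110001110.


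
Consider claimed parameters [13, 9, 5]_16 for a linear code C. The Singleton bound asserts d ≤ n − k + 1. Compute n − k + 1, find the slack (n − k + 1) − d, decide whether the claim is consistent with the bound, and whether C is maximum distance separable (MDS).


Singleton RHS = n − k + 1 = 5, slack = 0, bound satisfied, MDS.

Singleton bound: d ≤ n − k + 1.
Here n = 13, k = 9, so n − k + 1 = 5.
Given d = 5, check d ≤ 5: YES.
Slack = (n − k + 1) − d = 0.
The code is MDS (slack = 0).
Description: the claimed parameters are [13, 9, 5]_16; such a code would be MDS (meets Singleton bound).
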